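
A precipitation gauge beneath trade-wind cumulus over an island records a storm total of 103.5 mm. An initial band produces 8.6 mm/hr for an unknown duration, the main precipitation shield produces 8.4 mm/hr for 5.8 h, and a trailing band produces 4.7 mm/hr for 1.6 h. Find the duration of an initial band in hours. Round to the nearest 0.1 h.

Known phases: 8.4 × 5.8 + 4.7 × 1.6 = 48.72 + 7.52 = 56.24 mm.
Remaining depth = 103.5 − 56.24 = 47.26 mm.
Duration = 47.26 / 8.6 = 5.5 h.

duration ≈ 5.5 h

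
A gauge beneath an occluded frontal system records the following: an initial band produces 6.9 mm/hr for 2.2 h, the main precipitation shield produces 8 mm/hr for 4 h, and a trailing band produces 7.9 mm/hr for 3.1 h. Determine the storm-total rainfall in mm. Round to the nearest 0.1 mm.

Total = Σ Rᵢ Δtᵢ = 6.9 × 2.2 + 8 × 4 + 7.9 × 3.1
      = 15.18 + 32 + 24.49 = 71.7 mm.

total ≈ 71.7 mm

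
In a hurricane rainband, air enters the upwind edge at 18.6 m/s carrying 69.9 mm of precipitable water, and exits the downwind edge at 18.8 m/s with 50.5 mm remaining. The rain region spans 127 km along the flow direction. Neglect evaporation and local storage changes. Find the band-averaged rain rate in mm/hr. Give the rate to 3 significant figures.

Column moisture flux per unit crosswind length is F = V × PW.
Inflow: F_in = 18.6 × 69.9 = 1300.14 mm·m/s
Outflow: F_out = 18.8 × 50.5 = 949.4 mm·m/s
Steady-state rate R = (F_in − F_out)/L = (1300.14 − 949.4) / 127000 m = 2.762e-03 mm/s.
R = 2.762e-03 × 3600 = 9.94 mm/hr.

R ≈ 9.94 mm/hr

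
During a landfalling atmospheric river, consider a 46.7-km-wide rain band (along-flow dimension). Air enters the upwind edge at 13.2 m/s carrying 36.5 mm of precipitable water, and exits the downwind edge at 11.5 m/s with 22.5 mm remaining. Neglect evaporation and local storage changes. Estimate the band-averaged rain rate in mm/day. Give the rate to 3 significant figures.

Column moisture flux per unit crosswind length is F = V × PW.
Inflow: F_in = 13.2 × 36.5 = 481.8 mm·m/s
Outflow: F_out = 11.5 × 22.5 = 258.75 mm·m/s
Steady-state rate R = (F_in − F_out)/L = (481.8 − 258.75) / 46700 m = 4.776e-03 mm/s.
R = 4.776e-03 × 3600 × 24 = 413 mm/day.

R ≈ 413 mm/day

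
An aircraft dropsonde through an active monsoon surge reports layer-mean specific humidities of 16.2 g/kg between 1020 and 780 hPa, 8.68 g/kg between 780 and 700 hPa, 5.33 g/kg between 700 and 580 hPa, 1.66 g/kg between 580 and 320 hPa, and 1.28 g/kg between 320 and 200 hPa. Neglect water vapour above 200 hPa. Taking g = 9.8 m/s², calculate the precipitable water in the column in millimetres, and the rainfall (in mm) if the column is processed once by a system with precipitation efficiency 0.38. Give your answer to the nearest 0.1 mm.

Precipitable water is the column-integrated vapour mass per unit area: PW = (1/g) Σ q̄ Δp, with q in kg/kg and Δp in Pa (1 kg/m² of water = 1 mm).
Layer 1020–780 hPa: Δp = 240 hPa = 24000 Pa, q̄ = 0.0162 kg/kg → 0.0162 × 24000 / 9.8 = 39.67 mm
Layer 780–700 hPa: Δp = 80 hPa = 8000 Pa, q̄ = 0.00868 kg/kg → 0.00868 × 8000 / 9.8 = 7.09 mm
Layer 700–580 hPa: Δp = 120 hPa = 12000 Pa, q̄ = 0.00533 kg/kg → 0.00533 × 12000 / 9.8 = 6.53 mm
Layer 580–320 hPa: Δp = 260 hPa = 26000 Pa, q̄ = 0.00166 kg/kg → 0.00166 × 26000 / 9.8 = 4.40 mm
Layer 320–200 hPa: Δp = 120 hPa = 12000 Pa, q̄ = 0.00128 kg/kg → 0.00128 × 12000 / 9.8 = 1.57 mm
PW = 39.67 + 7.09 + 6.53 + 4.40 + 1.57 = 59.26 ≈ 59.3 mm.
Rainfall = ε × PW = 0.38 × 59.3 = 22.5 mm.

PW ≈ 59.3 mm; rainfall ≈ 22.5 mm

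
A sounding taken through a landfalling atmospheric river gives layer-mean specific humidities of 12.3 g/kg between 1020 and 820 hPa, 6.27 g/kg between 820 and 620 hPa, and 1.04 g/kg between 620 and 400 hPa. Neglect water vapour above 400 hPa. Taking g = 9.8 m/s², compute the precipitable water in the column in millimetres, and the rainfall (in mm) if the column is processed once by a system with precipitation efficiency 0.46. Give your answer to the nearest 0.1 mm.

Precipitable water is the column-integrated vapour mass per unit area: PW = (1/g) Σ q̄ Δp, with q in kg/kg and Δp in Pa (1 kg/m² of water = 1 mm).
Layer 1020–820 hPa: Δp = 200 hPa = 20000 Pa, q̄ = 0.0123 kg/kg → 0.0123 × 20000 / 9.8 = 25.10 mm
Layer 820–620 hPa: Δp = 200 hPa = 20000 Pa, q̄ = 0.00627 kg/kg → 0.00627 × 20000 / 9.8 = 12.80 mm
Layer 620–400 hPa: Δp = 220 hPa = 22000 Pa, q̄ = 0.00104 kg/kg → 0.00104 × 22000 / 9.8 = 2.33 mm
PW = 25.10 + 12.80 + 2.33 = 40.23 ≈ 40.2 mm.
Rainfall = ε × PW = 0.46 × 40.2 = 18.5 mm.

PW ≈ 40.2 mm; rainfall ≈ 18.5 mm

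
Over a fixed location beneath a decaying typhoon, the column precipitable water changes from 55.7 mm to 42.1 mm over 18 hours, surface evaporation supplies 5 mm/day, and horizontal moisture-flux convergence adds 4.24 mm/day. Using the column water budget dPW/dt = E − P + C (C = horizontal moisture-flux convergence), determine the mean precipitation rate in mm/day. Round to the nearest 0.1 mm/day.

P ≈ 27.4 mm/day

dPW/dt = (42.1 − 55.7) mm / (18/24 day) = -18.133 mm/day.
P = E + C − dPW/dt = 5 + (4.24) − (-18.133) = 27.4 mm/day.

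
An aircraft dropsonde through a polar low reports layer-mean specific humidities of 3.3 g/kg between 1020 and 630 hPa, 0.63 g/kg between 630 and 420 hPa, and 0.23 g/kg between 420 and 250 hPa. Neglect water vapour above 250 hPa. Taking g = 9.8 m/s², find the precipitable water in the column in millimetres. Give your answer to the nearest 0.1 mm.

Precipitable water is the column-integrated vapour mass per unit area: PW = (1/g) Σ q̄ Δp, with q in kg/kg and Δp in Pa (1 kg/m² of water = 1 mm).
Layer 1020–630 hPa: Δp = 390 hPa = 39000 Pa, q̄ = 0.0033 kg/kg → 0.0033 × 39000 / 9.8 = 13.13 mm
Layer 630–420 hPa: Δp = 210 hPa = 21000 Pa, q̄ = 0.00063 kg/kg → 0.00063 × 21000 / 9.8 = 1.35 mm
Layer 420–250 hPa: Δp = 170 hPa = 17000 Pa, q̄ = 0.00023 kg/kg → 0.00023 × 17000 / 9.8 = 0.40 mm
PW = 13.13 + 1.35 + 0.40 = 14.88 ≈ 14.9 mm.

PW ≈ 14.9 mm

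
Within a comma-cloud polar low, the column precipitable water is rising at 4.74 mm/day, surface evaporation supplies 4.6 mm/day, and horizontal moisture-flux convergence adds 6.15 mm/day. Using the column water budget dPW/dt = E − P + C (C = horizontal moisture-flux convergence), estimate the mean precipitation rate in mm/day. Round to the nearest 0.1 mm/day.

P ≈ 6.0 mm/day

dPW/dt = +4.74 mm/day.
P = E + C − dPW/dt = 4.6 + (6.15) − (+4.74) = 6.0 mm/day.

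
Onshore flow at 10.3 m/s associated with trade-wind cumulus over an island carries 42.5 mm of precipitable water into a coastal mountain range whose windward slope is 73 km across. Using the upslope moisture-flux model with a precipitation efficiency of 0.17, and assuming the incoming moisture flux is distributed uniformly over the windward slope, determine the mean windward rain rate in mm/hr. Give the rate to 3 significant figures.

Incoming column moisture flux per unit ridge length: F = V × PW = 10.3 × 42.5 = 437.75 mm·m/s.
Spread over the 73 km slope with efficiency ε = 0.17: R = ε·F/W = 0.17 × 437.75 / 73000 m = 1.019e-03 mm/s.
R = 1.019e-03 × 3600 = 3.67 mm/hr.

R ≈ 3.67 mm/hr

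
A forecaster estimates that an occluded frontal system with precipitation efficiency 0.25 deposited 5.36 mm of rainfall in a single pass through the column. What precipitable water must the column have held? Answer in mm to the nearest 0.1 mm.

PW = rainfall / ε = 5.36 / 0.25 = 21.4 mm.

PW ≈ 21.4 mm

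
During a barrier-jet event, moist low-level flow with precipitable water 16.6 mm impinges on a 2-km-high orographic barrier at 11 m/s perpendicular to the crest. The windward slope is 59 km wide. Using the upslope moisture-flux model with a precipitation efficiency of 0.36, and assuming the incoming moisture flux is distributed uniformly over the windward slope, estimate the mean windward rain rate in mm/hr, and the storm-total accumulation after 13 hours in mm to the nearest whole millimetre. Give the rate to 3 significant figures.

R ≈ 4.01 mm/hr; total ≈ 52 mm

Incoming column moisture flux per unit ridge length: F = V × PW = 11 × 16.6 = 182.6 mm·m/s.
Spread over the 59 km slope with efficiency ε = 0.36: R = ε·F/W = 0.36 × 182.6 / 59000 m = 1.114e-03 mm/s.
R = 1.114e-03 × 3600 = 4.01 mm/hr.
Over 13 h: total = 4.01 × 13 = 52.13 ≈ 52 mm.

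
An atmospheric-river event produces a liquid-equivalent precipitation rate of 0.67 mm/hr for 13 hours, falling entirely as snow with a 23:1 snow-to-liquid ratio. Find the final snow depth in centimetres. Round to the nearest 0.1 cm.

Liquid-equivalent depth = 0.67 × 13 = 8.71 mm.
Snow depth = 8.71 mm × 23 = 200.33 mm = 20.0 cm.

snow depth ≈ 20.0 cm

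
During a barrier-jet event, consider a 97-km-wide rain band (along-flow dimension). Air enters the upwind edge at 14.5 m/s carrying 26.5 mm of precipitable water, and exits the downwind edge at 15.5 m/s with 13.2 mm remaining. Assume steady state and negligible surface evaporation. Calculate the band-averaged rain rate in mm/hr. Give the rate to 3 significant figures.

R ≈ 6.67 mm/hr

Column moisture flux per unit crosswind length is F = V × PW.
Inflow: F_in = 14.5 × 26.5 = 384.25 mm·m/s
Outflow: F_out = 15.5 × 13.2 = 204.6 mm·m/s
Steady-state rate R = (F_in − F_out)/L = (384.25 − 204.6) / 97000 m = 1.852e-03 mm/s.
R = 1.852e-03 × 3600 = 6.67 mm/hr.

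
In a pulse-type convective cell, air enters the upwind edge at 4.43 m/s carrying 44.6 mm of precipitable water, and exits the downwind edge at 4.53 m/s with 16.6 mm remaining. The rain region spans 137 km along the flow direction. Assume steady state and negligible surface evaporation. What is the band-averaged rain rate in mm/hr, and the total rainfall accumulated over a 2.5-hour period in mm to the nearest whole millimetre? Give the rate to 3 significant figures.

Column moisture flux per unit crosswind length is F = V × PW.
Inflow: F_in = 4.43 × 44.6 = 197.578 mm·m/s
Outflow: F_out = 4.53 × 16.6 = 75.198 mm·m/s
Steady-state rate R = (F_in − F_out)/L = (197.578 − 75.198) / 137000 m = 8.933e-04 mm/s.
R = 8.933e-04 × 3600 = 3.22 mm/hr.
Over 2.5 h: total = 3.22 × 2.5 = 8.05 ≈ 8 mm.

R ≈ 3.22 mm/hr; total ≈ 8 mm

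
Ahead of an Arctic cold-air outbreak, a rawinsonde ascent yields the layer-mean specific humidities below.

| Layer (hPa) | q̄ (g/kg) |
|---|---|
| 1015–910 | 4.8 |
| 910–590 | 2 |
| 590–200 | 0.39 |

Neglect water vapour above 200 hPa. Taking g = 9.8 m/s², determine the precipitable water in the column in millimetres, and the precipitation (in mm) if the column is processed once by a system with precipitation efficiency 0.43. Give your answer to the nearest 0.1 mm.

Precipitable water is the column-integrated vapour mass per unit area: PW = (1/g) Σ q̄ Δp, with q in kg/kg and Δp in Pa (1 kg/m² of water = 1 mm).
Layer 1015–910 hPa: Δp = 105 hPa = 10500 Pa, q̄ = 0.0048 kg/kg → 0.0048 × 10500 / 9.8 = 5.14 mm
Layer 910–590 hPa: Δp = 320 hPa = 32000 Pa, q̄ = 0.002 kg/kg → 0.002 × 32000 / 9.8 = 6.53 mm
Layer 590–200 hPa: Δp = 390 hPa = 39000 Pa, q̄ = 0.00039 kg/kg → 0.00039 × 39000 / 9.8 = 1.55 mm
PW = 5.14 + 6.53 + 1.55 = 13.22 ≈ 13.2 mm.
Precipitation = ε × PW = 0.43 × 13.2 = 5.7 mm.

PW ≈ 13.2 mm; precipitation ≈ 5.7 mm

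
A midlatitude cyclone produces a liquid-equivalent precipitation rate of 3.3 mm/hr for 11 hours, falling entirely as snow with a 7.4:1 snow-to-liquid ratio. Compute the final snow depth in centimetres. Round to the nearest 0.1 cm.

Liquid-equivalent depth = 3.3 × 11 = 36.3 mm.
Snow depth = 36.3 mm × 7.4 = 268.62 mm = 26.9 cm.

snow depth ≈ 26.9 cm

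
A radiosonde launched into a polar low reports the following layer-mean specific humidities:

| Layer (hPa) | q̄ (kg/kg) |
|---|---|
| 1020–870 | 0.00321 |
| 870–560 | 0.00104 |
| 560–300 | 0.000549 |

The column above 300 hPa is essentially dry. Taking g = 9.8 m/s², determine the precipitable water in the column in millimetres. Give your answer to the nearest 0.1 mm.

Precipitable water is the column-integrated vapour mass per unit area: PW = (1/g) Σ q̄ Δp, with q in kg/kg and Δp in Pa (1 kg/m² of water = 1 mm).
Layer 1020–870 hPa: Δp = 150 hPa = 15000 Pa, q̄ = 0.00321 kg/kg → 0.00321 × 15000 / 9.8 = 4.91 mm
Layer 870–560 hPa: Δp = 310 hPa = 31000 Pa, q̄ = 0.00104 kg/kg → 0.00104 × 31000 / 9.8 = 3.29 mm
Layer 560–300 hPa: Δp = 260 hPa = 26000 Pa, q̄ = 0.000549 kg/kg → 0.000549 × 26000 / 9.8 = 1.46 mm
PW = 4.91 + 3.29 + 1.46 = 9.66 ≈ 9.7 mm.

PW ≈ 9.7 mm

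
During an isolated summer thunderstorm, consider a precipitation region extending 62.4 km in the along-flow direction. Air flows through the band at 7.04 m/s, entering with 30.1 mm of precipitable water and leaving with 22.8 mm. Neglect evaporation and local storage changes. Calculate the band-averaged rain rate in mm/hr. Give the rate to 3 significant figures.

Column moisture flux per unit crosswind length is F = V × PW.
Inflow: F_in = 7.04 × 30.1 = 211.904 mm·m/s
Outflow: F_out = 7.04 × 22.8 = 160.512 mm·m/s
Steady-state rate R = (F_in − F_out)/L = (211.904 − 160.512) / 62400 m = 8.236e-04 mm/s.
R = 8.236e-04 × 3600 = 2.96 mm/hr.

R ≈ 2.96 mm/hr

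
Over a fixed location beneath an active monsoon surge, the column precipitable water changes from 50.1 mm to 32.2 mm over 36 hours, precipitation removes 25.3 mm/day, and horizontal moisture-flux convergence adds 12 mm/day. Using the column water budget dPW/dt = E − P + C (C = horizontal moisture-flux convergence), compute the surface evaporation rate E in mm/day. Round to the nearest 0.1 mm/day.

dPW/dt = (32.2 − 50.1) mm / (36/24 day) = -11.933 mm/day.
E = dPW/dt + P − C = (-11.933) + 25.3 − (12) = 1.4 mm/day.

E ≈ 1.4 mm/day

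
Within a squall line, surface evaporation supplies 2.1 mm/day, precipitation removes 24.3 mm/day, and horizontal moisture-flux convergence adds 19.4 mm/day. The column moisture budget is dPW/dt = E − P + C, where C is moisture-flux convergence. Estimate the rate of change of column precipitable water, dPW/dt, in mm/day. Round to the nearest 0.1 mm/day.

dPW/dt ≈ -2.8 mm/day

dPW/dt = E − P + C = 2.1 − 24.3 + (19.4) = -2.8 mm/day.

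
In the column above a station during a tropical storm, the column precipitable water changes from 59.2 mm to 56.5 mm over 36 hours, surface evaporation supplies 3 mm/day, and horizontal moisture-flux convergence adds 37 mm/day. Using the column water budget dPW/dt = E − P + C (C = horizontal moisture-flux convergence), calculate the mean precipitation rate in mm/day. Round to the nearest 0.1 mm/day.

P ≈ 41.8 mm/day

dPW/dt = (56.5 − 59.2) mm / (36/24 day) = -1.800 mm/day.
P = E + C − dPW/dt = 3 + (37) − (-1.800) = 41.8 mm/day.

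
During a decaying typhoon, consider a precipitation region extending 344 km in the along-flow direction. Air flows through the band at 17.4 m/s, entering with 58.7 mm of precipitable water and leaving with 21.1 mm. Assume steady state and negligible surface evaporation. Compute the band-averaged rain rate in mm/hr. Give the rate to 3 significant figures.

Column moisture flux per unit crosswind length is F = V × PW.
Inflow: F_in = 17.4 × 58.7 = 1021.38 mm·m/s
Outflow: F_out = 17.4 × 21.1 = 367.14 mm·m/s
Steady-state rate R = (F_in − F_out)/L = (1021.38 − 367.14) / 344000 m = 1.902e-03 mm/s.
R = 1.902e-03 × 3600 = 6.85 mm/hr.

R ≈ 6.85 mm/hr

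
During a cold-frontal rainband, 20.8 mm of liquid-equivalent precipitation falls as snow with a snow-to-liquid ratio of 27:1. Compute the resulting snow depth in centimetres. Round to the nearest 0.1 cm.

Snow depth = liquid × ratio = 20.8 mm × 27 = 561.6 mm = 56.2 cm.

snow depth ≈ 56.2 cm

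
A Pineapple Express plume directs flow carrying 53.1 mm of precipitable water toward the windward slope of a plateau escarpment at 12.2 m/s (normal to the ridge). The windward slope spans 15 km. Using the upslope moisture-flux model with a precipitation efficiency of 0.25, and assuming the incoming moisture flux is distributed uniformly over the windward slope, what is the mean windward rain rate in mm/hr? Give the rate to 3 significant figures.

Incoming column moisture flux per unit ridge length: F = V × PW = 12.2 × 53.1 = 647.82 mm·m/s.
Spread over the 15 km slope with efficiency ε = 0.25: R = ε·F/W = 0.25 × 647.82 / 15000 m = 1.080e-02 mm/s.
R = 1.080e-02 × 3600 = 38.9 mm/hr.

R ≈ 38.9 mm/hr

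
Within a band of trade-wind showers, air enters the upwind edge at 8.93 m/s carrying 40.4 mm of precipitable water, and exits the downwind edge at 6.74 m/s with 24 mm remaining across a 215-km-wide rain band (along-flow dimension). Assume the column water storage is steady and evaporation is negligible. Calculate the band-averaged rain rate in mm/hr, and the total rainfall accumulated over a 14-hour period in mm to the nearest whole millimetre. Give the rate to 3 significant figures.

Column moisture flux per unit crosswind length is F = V × PW.
Inflow: F_in = 8.93 × 40.4 = 360.772 mm·m/s
Outflow: F_out = 6.74 × 24 = 161.76 mm·m/s
Steady-state rate R = (F_in − F_out)/L = (360.772 − 161.76) / 215000 m = 9.256e-04 mm/s.
R = 9.256e-04 × 3600 = 3.33 mm/hr.
Over 14 h: total = 3.33 × 14 = 46.62 ≈ 47 mm.

R ≈ 3.33 mm/hr; total ≈ 47 mm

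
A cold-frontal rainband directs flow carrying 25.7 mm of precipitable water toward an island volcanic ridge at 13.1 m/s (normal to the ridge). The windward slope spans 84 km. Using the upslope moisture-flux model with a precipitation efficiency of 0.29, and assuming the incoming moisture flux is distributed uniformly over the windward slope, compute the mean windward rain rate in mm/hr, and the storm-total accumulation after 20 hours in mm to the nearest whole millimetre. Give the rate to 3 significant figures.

R ≈ 4.18 mm/hr; total ≈ 84 mm

Incoming column moisture flux per unit ridge length: F = V × PW = 13.1 × 25.7 = 336.67 mm·m/s.
Spread over the 84 km slope with efficiency ε = 0.29: R = ε·F/W = 0.29 × 336.67 / 84000 m = 1.162e-03 mm/s.
R = 1.162e-03 × 3600 = 4.18 mm/hr.
Over 20 h: total = 4.18 × 20 = 83.6 ≈ 84 mm.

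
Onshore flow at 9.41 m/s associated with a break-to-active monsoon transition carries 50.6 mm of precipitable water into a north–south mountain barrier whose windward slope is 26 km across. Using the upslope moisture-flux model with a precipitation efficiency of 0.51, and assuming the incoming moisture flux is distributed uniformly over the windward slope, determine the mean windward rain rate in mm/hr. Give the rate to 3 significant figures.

Incoming column moisture flux per unit ridge length: F = V × PW = 9.41 × 50.6 = 476.146 mm·m/s.
Spread over the 26 km slope with efficiency ε = 0.51: R = ε·F/W = 0.51 × 476.146 / 26000 m = 9.340e-03 mm/s.
R = 9.340e-03 × 3600 = 33.6 mm/hr.

R ≈ 33.6 mm/hr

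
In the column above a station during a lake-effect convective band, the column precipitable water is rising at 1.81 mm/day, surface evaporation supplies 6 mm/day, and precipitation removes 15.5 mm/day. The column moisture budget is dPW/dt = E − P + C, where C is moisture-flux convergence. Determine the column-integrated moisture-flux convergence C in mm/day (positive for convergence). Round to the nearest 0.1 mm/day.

dPW/dt = +1.81 mm/day.
C = dPW/dt − E + P = (+1.81) − 6 + 15.5 = 11.3 mm/day.

C ≈ 11.3 mm/day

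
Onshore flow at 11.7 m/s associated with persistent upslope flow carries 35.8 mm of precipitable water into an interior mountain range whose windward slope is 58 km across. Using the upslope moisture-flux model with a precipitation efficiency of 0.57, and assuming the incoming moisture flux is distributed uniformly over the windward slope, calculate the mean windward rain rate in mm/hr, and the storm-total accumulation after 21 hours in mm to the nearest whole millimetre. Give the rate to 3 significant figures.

Incoming column moisture flux per unit ridge length: F = V × PW = 11.7 × 35.8 = 418.86 mm·m/s.
Spread over the 58 km slope with efficiency ε = 0.57: R = ε·F/W = 0.57 × 418.86 / 58000 m = 4.116e-03 mm/s.
R = 4.116e-03 × 3600 = 14.8 mm/hr.
Over 21 h: total = 14.8 × 21 = 310.8 ≈ 311 mm.

R ≈ 14.8 mm/hr; total ≈ 311 mm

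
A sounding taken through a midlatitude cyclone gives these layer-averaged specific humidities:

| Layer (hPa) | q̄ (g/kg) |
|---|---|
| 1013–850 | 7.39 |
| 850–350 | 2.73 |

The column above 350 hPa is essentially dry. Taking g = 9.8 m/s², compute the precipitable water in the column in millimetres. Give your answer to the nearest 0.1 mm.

PW ≈ 26.2 mm

Precipitable water is the column-integrated vapour mass per unit area: PW = (1/g) Σ q̄ Δp, with q in kg/kg and Δp in Pa (1 kg/m² of water = 1 mm).
Layer 1013–850 hPa: Δp = 163 hPa = 16300 Pa, q̄ = 0.00739 kg/kg → 0.00739 × 16300 / 9.8 = 12.29 mm
Layer 850–350 hPa: Δp = 500 hPa = 50000 Pa, q̄ = 0.00273 kg/kg → 0.00273 × 50000 / 9.8 = 13.93 mm
PW = 12.29 + 13.93 = 26.22 ≈ 26.2 mm.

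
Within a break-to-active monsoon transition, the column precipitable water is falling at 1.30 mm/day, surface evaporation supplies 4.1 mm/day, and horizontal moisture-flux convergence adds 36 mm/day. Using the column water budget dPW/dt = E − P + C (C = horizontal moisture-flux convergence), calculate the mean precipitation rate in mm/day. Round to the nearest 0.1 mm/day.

P ≈ 41.4 mm/day

dPW/dt = -1.30 mm/day.
P = E + C − dPW/dt = 4.1 + (36) − (-1.30) = 41.4 mm/day.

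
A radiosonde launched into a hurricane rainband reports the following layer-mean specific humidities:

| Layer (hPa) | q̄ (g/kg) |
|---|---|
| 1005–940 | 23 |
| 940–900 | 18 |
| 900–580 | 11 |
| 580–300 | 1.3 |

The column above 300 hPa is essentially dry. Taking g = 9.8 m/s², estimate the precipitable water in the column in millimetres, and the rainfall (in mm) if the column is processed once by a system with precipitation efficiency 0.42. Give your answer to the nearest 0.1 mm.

PW ≈ 62.2 mm; rainfall ≈ 26.1 mm

Precipitable water is the column-integrated vapour mass per unit area: PW = (1/g) Σ q̄ Δp, with q in kg/kg and Δp in Pa (1 kg/m² of water = 1 mm).
Layer 1005–940 hPa: Δp = 65 hPa = 6500 Pa, q̄ = 0.023 kg/kg → 0.023 × 6500 / 9.8 = 15.26 mm
Layer 940–900 hPa: Δp = 40 hPa = 4000 Pa, q̄ = 0.018 kg/kg → 0.018 × 4000 / 9.8 = 7.35 mm
Layer 900–580 hPa: Δp = 320 hPa = 32000 Pa, q̄ = 0.011 kg/kg → 0.011 × 32000 / 9.8 = 35.92 mm
Layer 580–300 hPa: Δp = 280 hPa = 28000 Pa, q̄ = 0.0013 kg/kg → 0.0013 × 28000 / 9.8 = 3.71 mm
PW = 15.26 + 7.35 + 35.92 + 3.71 = 62.24 ≈ 62.2 mm.
Rainfall = ε × PW = 0.42 × 62.2 = 26.1 mm.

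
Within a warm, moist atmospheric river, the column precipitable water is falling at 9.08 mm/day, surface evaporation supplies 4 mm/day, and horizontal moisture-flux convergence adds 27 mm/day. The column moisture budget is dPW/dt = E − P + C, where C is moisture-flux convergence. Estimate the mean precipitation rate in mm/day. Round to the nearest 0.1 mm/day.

P ≈ 40.1 mm/day

dPW/dt = -9.08 mm/day.
P = E + C − dPW/dt = 4 + (27) − (-9.08) = 40.1 mm/day.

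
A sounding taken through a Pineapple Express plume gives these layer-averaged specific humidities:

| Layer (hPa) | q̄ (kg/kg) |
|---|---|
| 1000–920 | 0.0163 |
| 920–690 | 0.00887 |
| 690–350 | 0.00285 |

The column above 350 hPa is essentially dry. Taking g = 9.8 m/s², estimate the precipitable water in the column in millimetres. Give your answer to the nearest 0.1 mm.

PW ≈ 44.0 mm

Precipitable water is the column-integrated vapour mass per unit area: PW = (1/g) Σ q̄ Δp, with q in kg/kg and Δp in Pa (1 kg/m² of water = 1 mm).
Layer 1000–920 hPa: Δp = 80 hPa = 8000 Pa, q̄ = 0.0163 kg/kg → 0.0163 × 8000 / 9.8 = 13.31 mm
Layer 920–690 hPa: Δp = 230 hPa = 23000 Pa, q̄ = 0.00887 kg/kg → 0.00887 × 23000 / 9.8 = 20.82 mm
Layer 690–350 hPa: Δp = 340 hPa = 34000 Pa, q̄ = 0.00285 kg/kg → 0.00285 × 34000 / 9.8 = 9.89 mm
PW = 13.31 + 20.82 + 9.89 = 44.02 ≈ 44.0 mm.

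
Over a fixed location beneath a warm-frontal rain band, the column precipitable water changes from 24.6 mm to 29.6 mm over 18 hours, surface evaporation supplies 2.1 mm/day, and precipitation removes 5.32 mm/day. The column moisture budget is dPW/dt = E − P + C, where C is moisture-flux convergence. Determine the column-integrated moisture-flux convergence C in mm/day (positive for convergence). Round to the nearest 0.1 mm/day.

dPW/dt = (29.6 − 24.6) mm / (18/24 day) = +6.667 mm/day.
C = dPW/dt − E + P = (+6.667) − 2.1 + 5.32 = 9.9 mm/day.

C ≈ 9.9 mm/day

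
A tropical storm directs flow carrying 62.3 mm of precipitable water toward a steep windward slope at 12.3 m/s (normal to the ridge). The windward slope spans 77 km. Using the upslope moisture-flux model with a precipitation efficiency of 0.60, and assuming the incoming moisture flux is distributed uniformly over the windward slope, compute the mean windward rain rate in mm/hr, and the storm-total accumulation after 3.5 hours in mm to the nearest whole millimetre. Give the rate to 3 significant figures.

R ≈ 21.5 mm/hr; total ≈ 75 mm

Incoming column moisture flux per unit ridge length: F = V × PW = 12.3 × 62.3 = 766.29 mm·m/s.
Spread over the 77 km slope with efficiency ε = 0.60: R = ε·F/W = 0.60 × 766.29 / 77000 m = 5.971e-03 mm/s.
R = 5.971e-03 × 3600 = 21.5 mm/hr.
Over 3.5 h: total = 21.5 × 3.5 = 75.25 ≈ 75 mm.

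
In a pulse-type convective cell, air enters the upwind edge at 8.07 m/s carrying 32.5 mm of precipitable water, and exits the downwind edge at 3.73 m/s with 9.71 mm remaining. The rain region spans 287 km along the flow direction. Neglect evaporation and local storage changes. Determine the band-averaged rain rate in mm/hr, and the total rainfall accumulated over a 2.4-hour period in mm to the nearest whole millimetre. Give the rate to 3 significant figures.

R ≈ 2.84 mm/hr; total ≈ 7 mm

Column moisture flux per unit crosswind length is F = V × PW.
Inflow: F_in = 8.07 × 32.5 = 262.275 mm·m/s
Outflow: F_out = 3.73 × 9.71 = 36.2183 mm·m/s
Steady-state rate R = (F_in − F_out)/L = (262.275 − 36.2183) / 287000 m = 7.877e-04 mm/s.
R = 7.877e-04 × 3600 = 2.84 mm/hr.
Over 2.4 h: total = 2.84 × 2.4 = 6.816 ≈ 7 mm.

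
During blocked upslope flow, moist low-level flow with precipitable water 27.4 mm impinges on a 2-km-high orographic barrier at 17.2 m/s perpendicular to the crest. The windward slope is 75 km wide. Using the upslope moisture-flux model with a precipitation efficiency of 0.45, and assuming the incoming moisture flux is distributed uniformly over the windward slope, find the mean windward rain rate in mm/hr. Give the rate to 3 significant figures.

Incoming column moisture flux per unit ridge length: F = V × PW = 17.2 × 27.4 = 471.28 mm·m/s.
Spread over the 75 km slope with efficiency ε = 0.45: R = ε·F/W = 0.45 × 471.28 / 75000 m = 2.828e-03 mm/s.
R = 2.828e-03 × 3600 = 10.2 mm/hr.

R ≈ 10.2 mm/hr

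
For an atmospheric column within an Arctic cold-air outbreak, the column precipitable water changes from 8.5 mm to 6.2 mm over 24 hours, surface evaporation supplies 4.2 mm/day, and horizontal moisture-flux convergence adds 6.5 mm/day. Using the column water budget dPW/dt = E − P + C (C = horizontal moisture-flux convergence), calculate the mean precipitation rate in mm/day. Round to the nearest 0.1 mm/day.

P ≈ 13.0 mm/day

dPW/dt = (6.2 − 8.5) mm / (24/24 day) = -2.300 mm/day.
P = E + C − dPW/dt = 4.2 + (6.5) − (-2.300) = 13.0 mm/day.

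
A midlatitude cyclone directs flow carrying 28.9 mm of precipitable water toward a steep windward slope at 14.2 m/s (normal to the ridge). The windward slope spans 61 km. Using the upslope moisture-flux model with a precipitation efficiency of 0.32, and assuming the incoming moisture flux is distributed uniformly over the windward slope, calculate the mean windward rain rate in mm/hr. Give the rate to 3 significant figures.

R ≈ 7.75 mm/hr

Incoming column moisture flux per unit ridge length: F = V × PW = 14.2 × 28.9 = 410.38 mm·m/s.
Spread over the 61 km slope with efficiency ε = 0.32: R = ε·F/W = 0.32 × 410.38 / 61000 m = 2.153e-03 mm/s.
R = 2.153e-03 × 3600 = 7.75 mm/hr.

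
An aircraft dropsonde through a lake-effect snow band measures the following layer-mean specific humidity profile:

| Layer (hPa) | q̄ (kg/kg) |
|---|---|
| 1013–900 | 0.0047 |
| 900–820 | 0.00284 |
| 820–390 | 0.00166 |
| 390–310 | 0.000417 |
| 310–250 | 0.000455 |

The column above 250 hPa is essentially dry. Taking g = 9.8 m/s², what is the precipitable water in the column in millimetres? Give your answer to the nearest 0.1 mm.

PW ≈ 15.6 mm

Precipitable water is the column-integrated vapour mass per unit area: PW = (1/g) Σ q̄ Δp, with q in kg/kg and Δp in Pa (1 kg/m² of water = 1 mm).
Layer 1013–900 hPa: Δp = 113 hPa = 11300 Pa, q̄ = 0.0047 kg/kg → 0.0047 × 11300 / 9.8 = 5.42 mm
Layer 900–820 hPa: Δp = 80 hPa = 8000 Pa, q̄ = 0.00284 kg/kg → 0.00284 × 8000 / 9.8 = 2.32 mm
Layer 820–390 hPa: Δp = 430 hPa = 43000 Pa, q̄ = 0.00166 kg/kg → 0.00166 × 43000 / 9.8 = 7.28 mm
Layer 390–310 hPa: Δp = 80 hPa = 8000 Pa, q̄ = 0.000417 kg/kg → 0.000417 × 8000 / 9.8 = 0.34 mm
Layer 310–250 hPa: Δp = 60 hPa = 6000 Pa, q̄ = 0.000455 kg/kg → 0.000455 × 6000 / 9.8 = 0.28 mm
PW = 5.42 + 2.32 + 7.28 + 0.34 + 0.28 = 15.64 ≈ 15.6 mm.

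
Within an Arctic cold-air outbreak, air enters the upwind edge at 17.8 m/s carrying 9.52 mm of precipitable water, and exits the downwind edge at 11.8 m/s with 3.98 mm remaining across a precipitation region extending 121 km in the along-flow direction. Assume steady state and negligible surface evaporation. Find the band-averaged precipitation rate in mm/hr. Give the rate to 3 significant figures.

R ≈ 3.64 mm/hr

Column moisture flux per unit crosswind length is F = V × PW.
Inflow: F_in = 17.8 × 9.52 = 169.456 mm·m/s
Outflow: F_out = 11.8 × 3.98 = 46.964 mm·m/s
Steady-state rate R = (F_in − F_out)/L = (169.456 − 46.964) / 121000 m = 1.012e-03 mm/s.
R = 1.012e-03 × 3600 = 3.64 mm/hr.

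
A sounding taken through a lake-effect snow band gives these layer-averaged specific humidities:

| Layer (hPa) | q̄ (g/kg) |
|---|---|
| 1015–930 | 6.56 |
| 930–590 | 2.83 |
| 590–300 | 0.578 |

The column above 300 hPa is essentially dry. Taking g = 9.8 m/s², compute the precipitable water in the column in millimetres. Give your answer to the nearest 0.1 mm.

PW ≈ 17.2 mm

Precipitable water is the column-integrated vapour mass per unit area: PW = (1/g) Σ q̄ Δp, with q in kg/kg and Δp in Pa (1 kg/m² of water = 1 mm).
Layer 1015–930 hPa: Δp = 85 hPa = 8500 Pa, q̄ = 0.00656 kg/kg → 0.00656 × 8500 / 9.8 = 5.69 mm
Layer 930–590 hPa: Δp = 340 hPa = 34000 Pa, q̄ = 0.00283 kg/kg → 0.00283 × 34000 / 9.8 = 9.82 mm
Layer 590–300 hPa: Δp = 290 hPa = 29000 Pa, q̄ = 0.000578 kg/kg → 0.000578 × 29000 / 9.8 = 1.71 mm
PW = 5.69 + 9.82 + 1.71 = 17.22 ≈ 17.2 mm.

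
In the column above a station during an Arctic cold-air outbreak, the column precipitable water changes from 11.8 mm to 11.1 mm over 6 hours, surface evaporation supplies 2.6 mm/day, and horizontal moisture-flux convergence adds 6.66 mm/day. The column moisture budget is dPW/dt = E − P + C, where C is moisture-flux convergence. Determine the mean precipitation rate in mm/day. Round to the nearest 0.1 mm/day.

P ≈ 12.1 mm/day

dPW/dt = (11.1 − 11.8) mm / (6/24 day) = -2.800 mm/day.
P = E + C − dPW/dt = 2.6 + (6.66) − (-2.800) = 12.1 mm/day.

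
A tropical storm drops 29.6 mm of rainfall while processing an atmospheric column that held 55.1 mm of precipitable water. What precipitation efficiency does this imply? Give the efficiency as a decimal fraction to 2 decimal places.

ε ≈ 0.54

ε = rainfall / PW = 29.6 / 55.1 = 0.54.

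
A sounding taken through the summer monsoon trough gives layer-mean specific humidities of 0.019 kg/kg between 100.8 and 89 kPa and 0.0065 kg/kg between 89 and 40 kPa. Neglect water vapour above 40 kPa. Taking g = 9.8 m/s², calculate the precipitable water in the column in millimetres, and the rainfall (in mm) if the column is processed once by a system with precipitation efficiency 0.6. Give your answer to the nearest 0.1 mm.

PW ≈ 55.4 mm; rainfall ≈ 33.2 mm

Precipitable water is the column-integrated vapour mass per unit area: PW = (1/g) Σ q̄ Δp, with q in kg/kg and Δp in Pa (1 kg/m² of water = 1 mm).
Layer 100.8–89 kPa: Δp = 118 hPa = 11800 Pa, q̄ = 0.019 kg/kg → 0.019 × 11800 / 9.8 = 22.88 mm
Layer 89–40 kPa: Δp = 490 hPa = 49000 Pa, q̄ = 0.0065 kg/kg → 0.0065 × 49000 / 9.8 = 32.50 mm
PW = 22.88 + 32.50 = 55.38 ≈ 55.4 mm.
Rainfall = ε × PW = 0.6 × 55.4 = 33.2 mm.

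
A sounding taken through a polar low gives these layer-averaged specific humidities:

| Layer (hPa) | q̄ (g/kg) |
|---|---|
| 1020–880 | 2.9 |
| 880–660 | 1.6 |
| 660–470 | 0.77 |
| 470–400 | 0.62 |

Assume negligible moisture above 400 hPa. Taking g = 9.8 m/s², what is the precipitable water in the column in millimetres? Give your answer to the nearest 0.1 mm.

PW ≈ 9.7 mm

Precipitable water is the column-integrated vapour mass per unit area: PW = (1/g) Σ q̄ Δp, with q in kg/kg and Δp in Pa (1 kg/m² of water = 1 mm).
Layer 1020–880 hPa: Δp = 140 hPa = 14000 Pa, q̄ = 0.0029 kg/kg → 0.0029 × 14000 / 9.8 = 4.14 mm
Layer 880–660 hPa: Δp = 220 hPa = 22000 Pa, q̄ = 0.0016 kg/kg → 0.0016 × 22000 / 9.8 = 3.59 mm
Layer 660–470 hPa: Δp = 190 hPa = 19000 Pa, q̄ = 0.00077 kg/kg → 0.00077 × 19000 / 9.8 = 1.49 mm
Layer 470–400 hPa: Δp = 70 hPa = 7000 Pa, q̄ = 0.00062 kg/kg → 0.00062 × 7000 / 9.8 = 0.44 mm
PW = 4.14 + 3.59 + 1.49 + 0.44 = 9.66 ≈ 9.7 mm.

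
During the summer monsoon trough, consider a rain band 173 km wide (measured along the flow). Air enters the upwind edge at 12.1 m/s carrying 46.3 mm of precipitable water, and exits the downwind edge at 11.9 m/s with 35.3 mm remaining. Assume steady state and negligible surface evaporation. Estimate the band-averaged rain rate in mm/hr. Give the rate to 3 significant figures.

Column moisture flux per unit crosswind length is F = V × PW.
Inflow: F_in = 12.1 × 46.3 = 560.23 mm·m/s
Outflow: F_out = 11.9 × 35.3 = 420.07 mm·m/s
Steady-state rate R = (F_in − F_out)/L = (560.23 − 420.07) / 173000 m = 8.102e-04 mm/s.
R = 8.102e-04 × 3600 = 2.92 mm/hr.

R ≈ 2.92 mm/hr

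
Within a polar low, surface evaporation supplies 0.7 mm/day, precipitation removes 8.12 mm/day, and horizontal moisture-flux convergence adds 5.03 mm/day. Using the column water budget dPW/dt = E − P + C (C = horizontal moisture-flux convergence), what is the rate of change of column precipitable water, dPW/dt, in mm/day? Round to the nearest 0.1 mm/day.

dPW/dt = E − P + C = 0.7 − 8.12 + (5.03) = -2.4 mm/day.

dPW/dt ≈ -2.4 mm/day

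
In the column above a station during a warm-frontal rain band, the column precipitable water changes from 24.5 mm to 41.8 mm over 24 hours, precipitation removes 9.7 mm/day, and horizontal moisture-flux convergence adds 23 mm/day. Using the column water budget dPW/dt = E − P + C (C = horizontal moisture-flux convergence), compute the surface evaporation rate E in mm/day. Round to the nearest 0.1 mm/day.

dPW/dt = (41.8 − 24.5) mm / (24/24 day) = +17.300 mm/day.
E = dPW/dt + P − C = (+17.300) + 9.7 − (23) = 4.0 mm/day.

E ≈ 4.0 mm/day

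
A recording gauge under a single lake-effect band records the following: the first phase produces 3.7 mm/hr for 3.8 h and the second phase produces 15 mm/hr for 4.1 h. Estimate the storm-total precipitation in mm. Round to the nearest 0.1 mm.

Total = Σ Rᵢ Δtᵢ = 3.7 × 3.8 + 15 × 4.1
      = 14.06 + 61.5 = 75.6 mm.

total ≈ 75.6 mm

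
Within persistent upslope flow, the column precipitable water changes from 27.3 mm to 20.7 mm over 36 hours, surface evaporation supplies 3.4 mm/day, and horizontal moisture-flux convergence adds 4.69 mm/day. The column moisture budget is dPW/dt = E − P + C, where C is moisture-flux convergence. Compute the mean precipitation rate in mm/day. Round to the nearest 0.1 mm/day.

dPW/dt = (20.7 − 27.3) mm / (36/24 day) = -4.400 mm/day.
P = E + C − dPW/dt = 3.4 + (4.69) − (-4.400) = 12.5 mm/day.

P ≈ 12.5 mm/day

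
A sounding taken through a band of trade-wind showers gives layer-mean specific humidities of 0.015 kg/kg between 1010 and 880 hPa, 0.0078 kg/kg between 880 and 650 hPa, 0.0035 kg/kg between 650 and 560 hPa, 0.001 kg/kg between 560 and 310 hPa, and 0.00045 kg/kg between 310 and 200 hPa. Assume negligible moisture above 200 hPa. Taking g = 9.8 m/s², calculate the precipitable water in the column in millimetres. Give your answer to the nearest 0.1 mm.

PW ≈ 44.5 mm

Precipitable water is the column-integrated vapour mass per unit area: PW = (1/g) Σ q̄ Δp, with q in kg/kg and Δp in Pa (1 kg/m² of water = 1 mm).
Layer 1010–880 hPa: Δp = 130 hPa = 13000 Pa, q̄ = 0.015 kg/kg → 0.015 × 13000 / 9.8 = 19.90 mm
Layer 880–650 hPa: Δp = 230 hPa = 23000 Pa, q̄ = 0.0078 kg/kg → 0.0078 × 23000 / 9.8 = 18.31 mm
Layer 650–560 hPa: Δp = 90 hPa = 9000 Pa, q̄ = 0.0035 kg/kg → 0.0035 × 9000 / 9.8 = 3.21 mm
Layer 560–310 hPa: Δp = 250 hPa = 25000 Pa, q̄ = 0.001 kg/kg → 0.001 × 25000 / 9.8 = 2.55 mm
Layer 310–200 hPa: Δp = 110 hPa = 11000 Pa, q̄ = 0.00045 kg/kg → 0.00045 × 11000 / 9.8 = 0.51 mm
PW = 19.90 + 18.31 + 3.21 + 2.55 + 0.51 = 44.48 ≈ 44.5 mm.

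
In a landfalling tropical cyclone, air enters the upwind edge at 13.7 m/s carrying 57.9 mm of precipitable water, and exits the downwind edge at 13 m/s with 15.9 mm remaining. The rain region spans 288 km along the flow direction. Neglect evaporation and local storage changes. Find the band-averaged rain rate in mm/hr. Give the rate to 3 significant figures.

Column moisture flux per unit crosswind length is F = V × PW.
Inflow: F_in = 13.7 × 57.9 = 793.23 mm·m/s
Outflow: F_out = 13 × 15.9 = 206.7 mm·m/s
Steady-state rate R = (F_in − F_out)/L = (793.23 − 206.7) / 288000 m = 2.037e-03 mm/s.
R = 2.037e-03 × 3600 = 7.33 mm/hr.

R ≈ 7.33 mm/hr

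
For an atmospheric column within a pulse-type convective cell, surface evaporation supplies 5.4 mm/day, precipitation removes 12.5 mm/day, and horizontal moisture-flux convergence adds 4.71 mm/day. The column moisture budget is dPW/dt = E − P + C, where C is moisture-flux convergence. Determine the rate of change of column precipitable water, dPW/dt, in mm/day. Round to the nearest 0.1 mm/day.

dPW/dt ≈ -2.4 mm/day

dPW/dt = E − P + C = 5.4 − 12.5 + (4.71) = -2.4 mm/day.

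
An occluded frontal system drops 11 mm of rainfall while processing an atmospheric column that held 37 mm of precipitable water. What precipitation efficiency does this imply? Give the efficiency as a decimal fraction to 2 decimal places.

ε = rainfall / PW = 11 / 37 = 0.30.

ε ≈ 0.30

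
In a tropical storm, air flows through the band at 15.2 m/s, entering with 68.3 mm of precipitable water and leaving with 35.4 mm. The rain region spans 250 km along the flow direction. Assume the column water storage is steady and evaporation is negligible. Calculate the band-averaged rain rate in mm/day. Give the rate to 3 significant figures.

R ≈ 173 mm/day

Column moisture flux per unit crosswind length is F = V × PW.
Inflow: F_in = 15.2 × 68.3 = 1038.16 mm·m/s
Outflow: F_out = 15.2 × 35.4 = 538.08 mm·m/s
Steady-state rate R = (F_in − F_out)/L = (1038.16 − 538.08) / 250000 m = 2.000e-03 mm/s.
R = 2.000e-03 × 3600 × 24 = 173 mm/day.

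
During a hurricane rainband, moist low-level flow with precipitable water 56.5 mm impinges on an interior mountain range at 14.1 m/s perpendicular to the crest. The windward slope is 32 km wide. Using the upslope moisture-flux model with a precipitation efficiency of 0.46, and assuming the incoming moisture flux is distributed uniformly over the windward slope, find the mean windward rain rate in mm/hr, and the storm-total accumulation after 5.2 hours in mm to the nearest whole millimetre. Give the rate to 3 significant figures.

Incoming column moisture flux per unit ridge length: F = V × PW = 14.1 × 56.5 = 796.65 mm·m/s.
Spread over the 32 km slope with efficiency ε = 0.46: R = ε·F/W = 0.46 × 796.65 / 32000 m = 1.145e-02 mm/s.
R = 1.145e-02 × 3600 = 41.2 mm/hr.
Over 5.2 h: total = 41.2 × 5.2 = 214.24 ≈ 214 mm.

R ≈ 41.2 mm/hr; total ≈ 214 mm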